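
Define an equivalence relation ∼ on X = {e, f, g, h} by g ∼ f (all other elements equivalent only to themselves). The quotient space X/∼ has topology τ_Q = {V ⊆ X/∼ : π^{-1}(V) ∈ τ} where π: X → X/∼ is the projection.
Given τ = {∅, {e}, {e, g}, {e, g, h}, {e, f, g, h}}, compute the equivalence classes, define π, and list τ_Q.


X/∼ = {[e], [f=g], [h]}; |τ_Q| = 3.

Equivalence classes: [e], [f=g], [h].
Quotient map π: X → X/∼ sends e ↦ [e], f ↦ [f=g], g ↦ [f=g], h ↦ [h].
For each subset V ⊆ X/∼, compute π^{-1}(V) ⊆ X and check whether π^{-1}(V) ∈ τ. V is open in τ_Q iff π^{-1}(V) ∈ τ.
  V = {}: π^{-1}(V) = ∅ ∈ τ ✓.
  V = {[e]}: π^{-1}(V) = {e} ∈ τ ✓.
  V = {[f=g]}: π^{-1}(V) = {f, g} ∉ τ ✗.
  V = {[e], [f=g]}: π^{-1}(V) = {e, f, g} ∉ τ ✗.
  V = {[h]}: π^{-1}(V) = {h} ∉ τ ✗.
  V = {[e], [h]}: π^{-1}(V) = {e, h} ∉ τ ✗.
  V = {[f=g], [h]}: π^{-1}(V) = {f, g, h} ∉ τ ✗.
  V = {[e], [f=g], [h]}: π^{-1}(V) = {e, f, g, h} ∈ τ ✓.
Open sets in the quotient: τ_Q = {{}, {[e]}, {[e], [f=g], [h]}} (3 elements).


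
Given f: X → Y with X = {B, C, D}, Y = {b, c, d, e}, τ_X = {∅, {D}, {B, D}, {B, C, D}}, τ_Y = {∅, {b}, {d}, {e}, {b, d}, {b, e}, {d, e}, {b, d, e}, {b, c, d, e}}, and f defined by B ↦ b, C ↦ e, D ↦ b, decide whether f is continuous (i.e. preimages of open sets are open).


f is NOT continuous.

Compute f^{-1}(U) for each U ∈ τ_Y:
  U = ∅: f^{-1}(U) = ∅ ∈ τ_X ✓.
  U = {b}: f^{-1}(U) = {B, D} ∈ τ_X ✓.
  U = {d}: f^{-1}(U) = ∅ ∈ τ_X ✓.
  U = {e}: f^{-1}(U) = {C} ∉ τ_X ✗.
  U = {b, d}: f^{-1}(U) = {B, D} ∈ τ_X ✓.
  U = {b, e}: f^{-1}(U) = {B, C, D} ∈ τ_X ✓.
  U = {d, e}: f^{-1}(U) = {C} ∉ τ_X ✗.
  U = {b, d, e}: f^{-1}(U) = {B, C, D} ∈ τ_X ✓.
  U = {b, c, d, e}: f^{-1}(U) = {B, C, D} ∈ τ_X ✓.
Found U = {e} with f^{-1}(U) = {C} not in τ_X. Therefore f is NOT continuous.


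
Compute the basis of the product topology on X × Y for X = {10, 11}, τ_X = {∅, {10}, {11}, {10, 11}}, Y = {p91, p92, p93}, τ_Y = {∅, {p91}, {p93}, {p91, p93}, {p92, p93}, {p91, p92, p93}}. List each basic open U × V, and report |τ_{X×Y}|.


Basis B = {∅ × ∅, {10} × {p91}, {10} × {p93}, {11} × {p91}, {11} × {p93}, {10} × {p91, p93}, {10, 11} × {p91}, {10} × {p92, p93}, {10, 11} × {p93}, {11} × {p91, p93}, {11} × {p92, p93}, {10} × {p91, p92, p93}, {11} × {p91, p92, p93}, {10, 11} × {p91, p93}, {10, 11} × {p92, p93}, {10, 11} × {p91, p92, p93}}; |τ_{X×Y}| = 36.

Enumerate products U × V with U ∈ τ_X, V ∈ τ_Y (deduplicated):
  ∅ × ∅ = {} (∅)
  {10} × {p91} = {(10,p91)}
  {10} × {p93} = {(10,p93)}
  {11} × {p91} = {(11,p91)}
  {11} × {p93} = {(11,p93)}
  {10} × {p91, p93} = {(10,p91), (10,p93)}
  {10, 11} × {p91} = {(10,p91), (11,p91)}
  {10} × {p92, p93} = {(10,p92), (10,p93)}
  {10, 11} × {p93} = {(10,p93), (11,p93)}
  {11} × {p91, p93} = {(11,p91), (11,p93)}
  {11} × {p92, p93} = {(11,p92), (11,p93)}
  {10} × {p91, p92, p93} = {(10,p91), (10,p92), (10,p93)}
  {11} × {p91, p92, p93} = {(11,p91), (11,p92), (11,p93)}
  {10, 11} × {p91, p93} = {(10,p91), (10,p93), (11,p91), (11,p93)}
  {10, 11} × {p92, p93} = {(10,p92), (10,p93), (11,p92), (11,p93)}
  {10, 11} × {p91, p92, p93} = {(10,p91), (10,p92), (10,p93), (11,p91), (11,p92), (11,p93)}
These 16 distinct sets form the basis B.
Close under arbitrary unions to get τ_{X×Y}; counting gives |τ_{X×Y}| = 36.


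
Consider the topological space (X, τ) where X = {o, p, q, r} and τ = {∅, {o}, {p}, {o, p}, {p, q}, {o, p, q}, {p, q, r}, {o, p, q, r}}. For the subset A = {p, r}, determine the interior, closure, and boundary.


int(A) = {p}, cl(A) = {p, q, r}, ∂A = {q, r}.

Closed sets in (X, τ) are complements of opens:
  closed(X, τ) = {∅, {o}, {r}, {o, r}, {q, r}, {o, q, r}, {p, q, r}, {o, p, q, r}}.
int(A) = ⋃ {U ∈ τ : U ⊆ A}. Opens contained in A: ∅, {p}.
Taking the union of these: int(A) = {p}.
cl(A) = ⋂ {C closed : A ⊆ C}. Closed sets containing A: {p, q, r}, {o, p, q, r}.
Intersecting these: cl(A) = {p, q, r}.
∂A = cl(A) ∖ int(A) = {p, q, r} ∖ {p} = {q, r}.


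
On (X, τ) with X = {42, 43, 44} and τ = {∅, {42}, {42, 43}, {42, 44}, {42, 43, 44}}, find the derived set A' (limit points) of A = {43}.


A' = ∅

For each x ∈ X, list the open sets U ∈ τ with x ∈ U, then check whether U ∩ (A ∖ {x}) ≠ ∅ for every such U.
  x = 42: open {42} ∋ x has {42} ∩ (A ∖ {42}) = ∅, so x is NOT a limit point.
  x = 43: open {42, 43} ∋ x has {42, 43} ∩ (A ∖ {43}) = ∅, so x is NOT a limit point.
  x = 44: open {42, 44} ∋ x has {42, 44} ∩ (A ∖ {44}) = ∅, so x is NOT a limit point.
Collecting: A' = ∅.


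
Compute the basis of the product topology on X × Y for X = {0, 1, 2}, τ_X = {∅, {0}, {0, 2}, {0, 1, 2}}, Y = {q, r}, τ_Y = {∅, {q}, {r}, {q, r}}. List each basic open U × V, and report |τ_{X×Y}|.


Basis B = {∅ × ∅, {0} × {q}, {0} × {r}, {0} × {q, r}, {0, 2} × {q}, {0, 2} × {r}, {0, 1, 2} × {q}, {0, 1, 2} × {r}, {0, 2} × {q, r}, {0, 1, 2} × {q, r}}; |τ_{X×Y}| = 16.

Enumerate products U × V with U ∈ τ_X, V ∈ τ_Y (deduplicated):
  ∅ × ∅ = {} (∅)
  {0} × {q} = {(0,q)}
  {0} × {r} = {(0,r)}
  {0} × {q, r} = {(0,q), (0,r)}
  {0, 2} × {q} = {(0,q), (2,q)}
  {0, 2} × {r} = {(0,r), (2,r)}
  {0, 1, 2} × {q} = {(0,q), (1,q), (2,q)}
  {0, 1, 2} × {r} = {(0,r), (1,r), (2,r)}
  {0, 2} × {q, r} = {(0,q), (0,r), (2,q), (2,r)}
  {0, 1, 2} × {q, r} = {(0,q), (0,r), (1,q), (1,r), (2,q), (2,r)}
These 10 distinct sets form the basis B.
Close under arbitrary unions to get τ_{X×Y}; counting gives |τ_{X×Y}| = 16.


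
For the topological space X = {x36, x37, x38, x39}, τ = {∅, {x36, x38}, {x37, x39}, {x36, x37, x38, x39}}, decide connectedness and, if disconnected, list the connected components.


(X, τ) is disconnected; components = [{x36, x38}, {x37, x39}].

Find clopen sets (U ∈ τ with X ∖ U ∈ τ):
  U = ∅, X ∖ U = {x36, x37, x38, x39} — both open, so U is clopen.
  U = {x36, x38}, X ∖ U = {x37, x39} — both open, so U is clopen.
  U = {x37, x39}, X ∖ U = {x36, x38} — both open, so U is clopen.
  U = {x36, x37, x38, x39}, X ∖ U = ∅ — both open, so U is clopen.
Nontrivial clopen(s) exist: e.g. {x36, x38}. So (X, τ) is disconnected.
Compute connected components by grouping points that agree on all clopens:
  component: {x36, x38}
  component: {x37, x39}


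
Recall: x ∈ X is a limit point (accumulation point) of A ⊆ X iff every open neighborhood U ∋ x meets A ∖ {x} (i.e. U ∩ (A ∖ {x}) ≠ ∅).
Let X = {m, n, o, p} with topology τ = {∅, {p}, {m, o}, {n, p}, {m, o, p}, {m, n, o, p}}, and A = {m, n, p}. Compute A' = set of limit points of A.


A' = {n, o}

For each x ∈ X, list the open sets U ∈ τ with x ∈ U, then check whether U ∩ (A ∖ {x}) ≠ ∅ for every such U.
  x = m: open {m, o} ∋ x has {m, o} ∩ (A ∖ {m}) = ∅, so x is NOT a limit point.
  x = n: opens ∋ x are {n, p}, {m, n, o, p}; each meets A ∖ {n}, so x IS a limit point.
  x = o: opens ∋ x are {m, o}, {m, o, p}, {m, n, o, p}; each meets A ∖ {o}, so x IS a limit point.
  x = p: open {p} ∋ x has {p} ∩ (A ∖ {p}) = ∅, so x is NOT a limit point.
Collecting: A' = {n, o}.


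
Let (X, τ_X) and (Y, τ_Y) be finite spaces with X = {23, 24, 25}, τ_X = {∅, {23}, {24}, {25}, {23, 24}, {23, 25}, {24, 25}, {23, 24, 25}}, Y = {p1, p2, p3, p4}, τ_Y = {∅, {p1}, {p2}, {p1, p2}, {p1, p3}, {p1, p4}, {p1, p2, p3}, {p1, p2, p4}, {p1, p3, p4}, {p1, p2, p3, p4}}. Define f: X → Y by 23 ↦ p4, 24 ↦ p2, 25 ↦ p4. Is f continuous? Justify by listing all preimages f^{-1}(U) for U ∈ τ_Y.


f IS continuous.

Compute f^{-1}(U) for each U ∈ τ_Y:
  U = ∅: f^{-1}(U) = ∅ ∈ τ_X ✓.
  U = {p1}: f^{-1}(U) = ∅ ∈ τ_X ✓.
  U = {p2}: f^{-1}(U) = {24} ∈ τ_X ✓.
  U = {p1, p2}: f^{-1}(U) = {24} ∈ τ_X ✓.
  U = {p1, p3}: f^{-1}(U) = ∅ ∈ τ_X ✓.
  U = {p1, p4}: f^{-1}(U) = {23, 25} ∈ τ_X ✓.
  U = {p1, p2, p3}: f^{-1}(U) = {24} ∈ τ_X ✓.
  U = {p1, p2, p4}: f^{-1}(U) = {23, 24, 25} ∈ τ_X ✓.
  U = {p1, p3, p4}: f^{-1}(U) = {23, 25} ∈ τ_X ✓.
  U = {p1, p2, p3, p4}: f^{-1}(U) = {23, 24, 25} ∈ τ_X ✓.
Every preimage lies in τ_X, so f IS continuous.


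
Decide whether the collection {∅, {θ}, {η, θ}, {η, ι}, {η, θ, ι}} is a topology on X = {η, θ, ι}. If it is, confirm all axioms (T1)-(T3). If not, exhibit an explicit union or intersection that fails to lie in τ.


τ is NOT a topology on X.

Axiom (T1): ∅ ∈ τ? Yes; X ∈ τ? Yes.
Axiom (T2/T3): check pairwise unions and intersections of members of τ.
Counterexample for (T3): {η, θ} ∩ {η, ι} = {η} ∉ τ. Therefore τ is NOT a topology.


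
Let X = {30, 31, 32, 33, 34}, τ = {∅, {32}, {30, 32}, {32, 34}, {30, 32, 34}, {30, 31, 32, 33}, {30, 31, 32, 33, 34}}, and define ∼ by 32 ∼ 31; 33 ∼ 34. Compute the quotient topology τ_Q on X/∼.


X/∼ = {[30], [31=32], [33=34]}; |τ_Q| = 2.

Equivalence classes: [30], [31=32], [33=34].
Quotient map π: X → X/∼ sends 30 ↦ [30], 31 ↦ [31=32], 32 ↦ [31=32], 33 ↦ [33=34], 34 ↦ [33=34].
For each subset V ⊆ X/∼, compute π^{-1}(V) ⊆ X and check whether π^{-1}(V) ∈ τ. V is open in τ_Q iff π^{-1}(V) ∈ τ.
  V = {}: π^{-1}(V) = ∅ ∈ τ ✓.
  V = {[30]}: π^{-1}(V) = {30} ∉ τ ✗.
  V = {[31=32]}: π^{-1}(V) = {31, 32} ∉ τ ✗.
  V = {[30], [31=32]}: π^{-1}(V) = {30, 31, 32} ∉ τ ✗.
  V = {[33=34]}: π^{-1}(V) = {33, 34} ∉ τ ✗.
  V = {[30], [33=34]}: π^{-1}(V) = {30, 33, 34} ∉ τ ✗.
  V = {[31=32], [33=34]}: π^{-1}(V) = {31, 32, 33, 34} ∉ τ ✗.
  V = {[30], [31=32], [33=34]}: π^{-1}(V) = {30, 31, 32, 33, 34} ∈ τ ✓.
Open sets in the quotient: τ_Q = {{}, {[30], [31=32], [33=34]}} (2 elements).


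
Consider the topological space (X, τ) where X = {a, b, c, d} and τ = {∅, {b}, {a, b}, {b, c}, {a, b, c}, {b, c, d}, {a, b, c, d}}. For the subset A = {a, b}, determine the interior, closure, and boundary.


int(A) = {a, b}, cl(A) = {a, b, c, d}, ∂A = {c, d}.

Closed sets in (X, τ) are complements of opens:
  closed(X, τ) = {∅, {a}, {d}, {a, d}, {c, d}, {a, c, d}, {a, b, c, d}}.
int(A) = ⋃ {U ∈ τ : U ⊆ A}. Opens contained in A: ∅, {b}, {a, b}.
Taking the union of these: int(A) = {a, b}.
cl(A) = ⋂ {C closed : A ⊆ C}. Closed sets containing A: {a, b, c, d}.
Intersecting these: cl(A) = {a, b, c, d}.
∂A = cl(A) ∖ int(A) = {a, b, c, d} ∖ {a, b} = {c, d}.


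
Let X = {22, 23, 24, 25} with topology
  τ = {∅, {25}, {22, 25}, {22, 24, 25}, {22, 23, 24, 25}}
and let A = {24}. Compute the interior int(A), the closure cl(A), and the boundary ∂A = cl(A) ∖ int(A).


int(A) = ∅, cl(A) = {23, 24}, ∂A = {23, 24}.

Closed sets in (X, τ) are complements of opens:
  closed(X, τ) = {∅, {23}, {23, 24}, {22, 23, 24}, {22, 23, 24, 25}}.
int(A) = ⋃ {U ∈ τ : U ⊆ A}. Opens contained in A: ∅.
Taking the union of these: int(A) = ∅.
cl(A) = ⋂ {C closed : A ⊆ C}. Closed sets containing A: {23, 24}, {22, 23, 24}, {22, 23, 24, 25}.
Intersecting these: cl(A) = {23, 24}.
∂A = cl(A) ∖ int(A) = {23, 24} ∖ ∅ = {23, 24}.


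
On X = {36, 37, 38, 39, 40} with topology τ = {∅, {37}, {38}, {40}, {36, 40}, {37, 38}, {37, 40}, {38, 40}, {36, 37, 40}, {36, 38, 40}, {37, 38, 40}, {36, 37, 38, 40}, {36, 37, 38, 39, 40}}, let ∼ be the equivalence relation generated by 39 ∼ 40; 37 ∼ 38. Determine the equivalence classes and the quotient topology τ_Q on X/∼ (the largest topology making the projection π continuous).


X/∼ = {[36], [37=38], [39=40]}; |τ_Q| = 3.

Equivalence classes: [36], [37=38], [39=40].
Quotient map π: X → X/∼ sends 36 ↦ [36], 37 ↦ [37=38], 38 ↦ [37=38], 39 ↦ [39=40], 40 ↦ [39=40].
For each subset V ⊆ X/∼, compute π^{-1}(V) ⊆ X and check whether π^{-1}(V) ∈ τ. V is open in τ_Q iff π^{-1}(V) ∈ τ.
  V = {}: π^{-1}(V) = ∅ ∈ τ ✓.
  V = {[36]}: π^{-1}(V) = {36} ∉ τ ✗.
  V = {[37=38]}: π^{-1}(V) = {37, 38} ∈ τ ✓.
  V = {[36], [37=38]}: π^{-1}(V) = {36, 37, 38} ∉ τ ✗.
  V = {[39=40]}: π^{-1}(V) = {39, 40} ∉ τ ✗.
  V = {[36], [39=40]}: π^{-1}(V) = {36, 39, 40} ∉ τ ✗.
  V = {[37=38], [39=40]}: π^{-1}(V) = {37, 38, 39, 40} ∉ τ ✗.
  V = {[36], [37=38], [39=40]}: π^{-1}(V) = {36, 37, 38, 39, 40} ∈ τ ✓.
Open sets in the quotient: τ_Q = {{}, {[37=38]}, {[36], [37=38], [39=40]}} (3 elements).


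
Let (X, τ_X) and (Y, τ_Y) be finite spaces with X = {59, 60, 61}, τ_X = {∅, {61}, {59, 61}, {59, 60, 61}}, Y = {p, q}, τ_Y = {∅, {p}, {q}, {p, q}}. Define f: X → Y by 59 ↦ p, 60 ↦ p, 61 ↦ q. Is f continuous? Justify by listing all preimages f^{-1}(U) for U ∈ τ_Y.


f is NOT continuous.

Compute f^{-1}(U) for each U ∈ τ_Y:
  U = ∅: f^{-1}(U) = ∅ ∈ τ_X ✓.
  U = {p}: f^{-1}(U) = {59, 60} ∉ τ_X ✗.
  U = {q}: f^{-1}(U) = {61} ∈ τ_X ✓.
  U = {p, q}: f^{-1}(U) = {59, 60, 61} ∈ τ_X ✓.
Found U = {p} with f^{-1}(U) = {59, 60} not in τ_X. Therefore f is NOT continuous.


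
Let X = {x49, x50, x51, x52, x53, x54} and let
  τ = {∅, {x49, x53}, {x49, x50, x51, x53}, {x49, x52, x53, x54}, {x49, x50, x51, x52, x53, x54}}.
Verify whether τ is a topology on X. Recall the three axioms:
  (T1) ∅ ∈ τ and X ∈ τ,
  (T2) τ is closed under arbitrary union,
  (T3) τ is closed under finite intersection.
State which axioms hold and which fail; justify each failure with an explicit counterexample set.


τ IS a topology on X.

Axiom (T1): ∅ ∈ τ? Yes; X ∈ τ? Yes.
Axiom (T2/T3): check pairwise unions and intersections of members of τ.
All pairwise intersections and unions checked — each lies in τ. Therefore τ satisfies (T1), (T2), (T3): it IS a topology on X.


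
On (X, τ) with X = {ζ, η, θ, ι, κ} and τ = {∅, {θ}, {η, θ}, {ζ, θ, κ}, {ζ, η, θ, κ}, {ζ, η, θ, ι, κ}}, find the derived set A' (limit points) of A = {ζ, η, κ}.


A' = {ζ, ι, κ}

For each x ∈ X, list the open sets U ∈ τ with x ∈ U, then check whether U ∩ (A ∖ {x}) ≠ ∅ for every such U.
  x = ζ: opens ∋ x are {ζ, θ, κ}, {ζ, η, θ, κ}, {ζ, η, θ, ι, κ}; each meets A ∖ {ζ}, so x IS a limit point.
  x = η: open {η, θ} ∋ x has {η, θ} ∩ (A ∖ {η}) = ∅, so x is NOT a limit point.
  x = θ: open {θ} ∋ x has {θ} ∩ (A ∖ {θ}) = ∅, so x is NOT a limit point.
  x = ι: opens ∋ x are {ζ, η, θ, ι, κ}; each meets A ∖ {ι}, so x IS a limit point.
  x = κ: opens ∋ x are {ζ, θ, κ}, {ζ, η, θ, κ}, {ζ, η, θ, ι, κ}; each meets A ∖ {κ}, so x IS a limit point.
Collecting: A' = {ζ, ι, κ}.


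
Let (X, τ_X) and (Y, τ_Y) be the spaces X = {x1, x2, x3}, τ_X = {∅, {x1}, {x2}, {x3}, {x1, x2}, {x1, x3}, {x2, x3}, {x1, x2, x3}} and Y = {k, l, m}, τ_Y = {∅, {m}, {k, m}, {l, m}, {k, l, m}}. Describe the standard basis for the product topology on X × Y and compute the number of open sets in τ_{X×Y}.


Basis B = {∅ × ∅, {x1} × {m}, {x2} × {m}, {x3} × {m}, {x1} × {k, m}, {x1} × {l, m}, {x1, x2} × {m}, {x1, x3} × {m}, {x2} × {k, m}, {x2} × {l, m}, {x2, x3} × {m}, {x3} × {k, m}, {x3} × {l, m}, {x1} × {k, l, m}, {x1, x2, x3} × {m}, {x2} × {k, l, m}, {x3} × {k, l, m}, {x1, x2} × {k, m}, {x1, x3} × {k, m}, {x1, x2} × {l, m}, {x1, x3} × {l, m}, {x2, x3} × {k, m}, {x2, x3} × {l, m}, {x1, x2} × {k, l, m}, {x1, x3} × {k, l, m}, {x1, x2, x3} × {k, m}, {x1, x2, x3} × {l, m}, {x2, x3} × {k, l, m}, {x1, x2, x3} × {k, l, m}}; |τ_{X×Y}| = 125.

Enumerate products U × V with U ∈ τ_X, V ∈ τ_Y (deduplicated):
  ∅ × ∅ = {} (∅)
  {x1} × {m} = {(x1,m)}
  {x2} × {m} = {(x2,m)}
  {x3} × {m} = {(x3,m)}
  {x1} × {k, m} = {(x1,k), (x1,m)}
  {x1} × {l, m} = {(x1,l), (x1,m)}
  {x1, x2} × {m} = {(x1,m), (x2,m)}
  {x1, x3} × {m} = {(x1,m), (x3,m)}
  {x2} × {k, m} = {(x2,k), (x2,m)}
  {x2} × {l, m} = {(x2,l), (x2,m)}
  {x2, x3} × {m} = {(x2,m), (x3,m)}
  {x3} × {k, m} = {(x3,k), (x3,m)}
  {x3} × {l, m} = {(x3,l), (x3,m)}
  {x1} × {k, l, m} = {(x1,k), (x1,l), (x1,m)}
  {x1, x2, x3} × {m} = {(x1,m), (x2,m), (x3,m)}
  {x2} × {k, l, m} = {(x2,k), (x2,l), (x2,m)}
  {x3} × {k, l, m} = {(x3,k), (x3,l), (x3,m)}
  {x1, x2} × {k, m} = {(x1,k), (x1,m), (x2,k), (x2,m)}
  {x1, x3} × {k, m} = {(x1,k), (x1,m), (x3,k), (x3,m)}
  {x1, x2} × {l, m} = {(x1,l), (x1,m), (x2,l), (x2,m)}
  {x1, x3} × {l, m} = {(x1,l), (x1,m), (x3,l), (x3,m)}
  {x2, x3} × {k, m} = {(x2,k), (x2,m), (x3,k), (x3,m)}
  {x2, x3} × {l, m} = {(x2,l), (x2,m), (x3,l), (x3,m)}
  {x1, x2} × {k, l, m} = {(x1,k), (x1,l), (x1,m), (x2,k), (x2,l), (x2,m)}
  {x1, x3} × {k, l, m} = {(x1,k), (x1,l), (x1,m), (x3,k), (x3,l), (x3,m)}
  {x1, x2, x3} × {k, m} = {(x1,k), (x1,m), (x2,k), (x2,m), (x3,k), (x3,m)}
  {x1, x2, x3} × {l, m} = {(x1,l), (x1,m), (x2,l), (x2,m), (x3,l), (x3,m)}
  {x2, x3} × {k, l, m} = {(x2,k), (x2,l), (x2,m), (x3,k), (x3,l), (x3,m)}
  {x1, x2, x3} × {k, l, m} = {(x1,k), (x1,l), (x1,m), (x2,k), (x2,l), (x2,m), (x3,k), (x3,l), (x3,m)}
These 29 distinct sets form the basis B.
Close under arbitrary unions to get τ_{X×Y}; counting gives |τ_{X×Y}| = 125.


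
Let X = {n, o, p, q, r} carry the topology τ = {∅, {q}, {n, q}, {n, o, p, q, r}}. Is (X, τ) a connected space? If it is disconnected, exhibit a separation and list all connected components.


(X, τ) is connected.

Find clopen sets (U ∈ τ with X ∖ U ∈ τ):
  U = ∅, X ∖ U = {n, o, p, q, r} — both open, so U is clopen.
  U = {n, o, p, q, r}, X ∖ U = ∅ — both open, so U is clopen.
Only trivial clopens (∅ and X) exist, so (X, τ) is connected.
Compute connected components by grouping points that agree on all clopens:
  component: {n, o, p, q, r}


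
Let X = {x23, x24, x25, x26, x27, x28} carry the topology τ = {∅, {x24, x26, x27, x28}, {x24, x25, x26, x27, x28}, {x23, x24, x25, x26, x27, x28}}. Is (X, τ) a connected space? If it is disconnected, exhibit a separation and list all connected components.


(X, τ) is connected.

Find clopen sets (U ∈ τ with X ∖ U ∈ τ):
  U = ∅, X ∖ U = {x23, x24, x25, x26, x27, x28} — both open, so U is clopen.
  U = {x23, x24, x25, x26, x27, x28}, X ∖ U = ∅ — both open, so U is clopen.
Only trivial clopens (∅ and X) exist, so (X, τ) is connected.
Compute connected components by grouping points that agree on all clopens:
  component: {x23, x24, x25, x26, x27, x28}


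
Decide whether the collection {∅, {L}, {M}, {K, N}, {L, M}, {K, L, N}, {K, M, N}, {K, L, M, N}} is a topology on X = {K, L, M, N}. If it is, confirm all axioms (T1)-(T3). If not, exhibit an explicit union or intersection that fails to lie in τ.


τ IS a topology on X.

Axiom (T1): ∅ ∈ τ? Yes; X ∈ τ? Yes.
Axiom (T2/T3): check pairwise unions and intersections of members of τ.
All pairwise intersections and unions checked — each lies in τ. Therefore τ satisfies (T1), (T2), (T3): it IS a topology on X.


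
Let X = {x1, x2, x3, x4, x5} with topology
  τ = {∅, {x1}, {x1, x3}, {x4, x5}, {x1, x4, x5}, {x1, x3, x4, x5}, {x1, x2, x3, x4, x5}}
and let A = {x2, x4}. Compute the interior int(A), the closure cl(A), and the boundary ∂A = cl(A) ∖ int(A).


int(A) = ∅, cl(A) = {x2, x4, x5}, ∂A = {x2, x4, x5}.

Closed sets in (X, τ) are complements of opens:
  closed(X, τ) = {∅, {x2}, {x2, x3}, {x1, x2, x3}, {x2, x4, x5}, {x2, x3, x4, x5}, {x1, x2, x3, x4, x5}}.
int(A) = ⋃ {U ∈ τ : U ⊆ A}. Opens contained in A: ∅.
Taking the union of these: int(A) = ∅.
cl(A) = ⋂ {C closed : A ⊆ C}. Closed sets containing A: {x2, x4, x5}, {x2, x3, x4, x5}, {x1, x2, x3, x4, x5}.
Intersecting these: cl(A) = {x2, x4, x5}.
∂A = cl(A) ∖ int(A) = {x2, x4, x5} ∖ ∅ = {x2, x4, x5}.


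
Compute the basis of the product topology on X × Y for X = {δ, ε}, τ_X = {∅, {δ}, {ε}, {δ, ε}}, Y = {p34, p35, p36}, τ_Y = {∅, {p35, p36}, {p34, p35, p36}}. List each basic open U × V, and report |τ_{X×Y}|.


Basis B = {∅ × ∅, {δ} × {p35, p36}, {ε} × {p35, p36}, {δ} × {p34, p35, p36}, {ε} × {p34, p35, p36}, {δ, ε} × {p35, p36}, {δ, ε} × {p34, p35, p36}}; |τ_{X×Y}| = 9.

Enumerate products U × V with U ∈ τ_X, V ∈ τ_Y (deduplicated):
  ∅ × ∅ = {} (∅)
  {δ} × {p35, p36} = {(δ,p35), (δ,p36)}
  {ε} × {p35, p36} = {(ε,p35), (ε,p36)}
  {δ} × {p34, p35, p36} = {(δ,p34), (δ,p35), (δ,p36)}
  {ε} × {p34, p35, p36} = {(ε,p34), (ε,p35), (ε,p36)}
  {δ, ε} × {p35, p36} = {(δ,p35), (δ,p36), (ε,p35), (ε,p36)}
  {δ, ε} × {p34, p35, p36} = {(δ,p34), (δ,p35), (δ,p36), (ε,p34), (ε,p35), (ε,p36)}
These 7 distinct sets form the basis B.
Close under arbitrary unions to get τ_{X×Y}; counting gives |τ_{X×Y}| = 9.


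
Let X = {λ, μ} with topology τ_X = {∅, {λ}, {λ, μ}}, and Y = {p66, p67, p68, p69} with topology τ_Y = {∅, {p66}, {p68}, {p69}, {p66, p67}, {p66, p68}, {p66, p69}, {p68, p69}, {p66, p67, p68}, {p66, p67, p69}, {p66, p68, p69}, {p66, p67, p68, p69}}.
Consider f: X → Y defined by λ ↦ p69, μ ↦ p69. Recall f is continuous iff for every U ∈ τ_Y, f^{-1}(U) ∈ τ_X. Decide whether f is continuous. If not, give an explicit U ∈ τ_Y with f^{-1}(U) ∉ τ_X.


f IS continuous.

Compute f^{-1}(U) for each U ∈ τ_Y:
  U = ∅: f^{-1}(U) = ∅ ∈ τ_X ✓.
  U = {p66}: f^{-1}(U) = ∅ ∈ τ_X ✓.
  U = {p68}: f^{-1}(U) = ∅ ∈ τ_X ✓.
  U = {p69}: f^{-1}(U) = {λ, μ} ∈ τ_X ✓.
  U = {p66, p67}: f^{-1}(U) = ∅ ∈ τ_X ✓.
  U = {p66, p68}: f^{-1}(U) = ∅ ∈ τ_X ✓.
  U = {p66, p69}: f^{-1}(U) = {λ, μ} ∈ τ_X ✓.
  U = {p68, p69}: f^{-1}(U) = {λ, μ} ∈ τ_X ✓.
  U = {p66, p67, p68}: f^{-1}(U) = ∅ ∈ τ_X ✓.
  U = {p66, p67, p69}: f^{-1}(U) = {λ, μ} ∈ τ_X ✓.
  U = {p66, p68, p69}: f^{-1}(U) = {λ, μ} ∈ τ_X ✓.
  U = {p66, p67, p68, p69}: f^{-1}(U) = {λ, μ} ∈ τ_X ✓.
Every preimage lies in τ_X, so f IS continuous.


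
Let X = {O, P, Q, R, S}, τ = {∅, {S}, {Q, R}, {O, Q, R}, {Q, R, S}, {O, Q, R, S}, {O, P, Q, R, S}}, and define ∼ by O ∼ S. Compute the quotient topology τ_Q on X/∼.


X/∼ = {[O=S], [P], [Q], [R]}; |τ_Q| = 4.

Equivalence classes: [O=S], [P], [Q], [R].
Quotient map π: X → X/∼ sends O ↦ [O=S], P ↦ [P], Q ↦ [Q], R ↦ [R], S ↦ [O=S].
For each subset V ⊆ X/∼, compute π^{-1}(V) ⊆ X and check whether π^{-1}(V) ∈ τ. V is open in τ_Q iff π^{-1}(V) ∈ τ.
  V = {}: π^{-1}(V) = ∅ ∈ τ ✓.
  V = {[O=S]}: π^{-1}(V) = {O, S} ∉ τ ✗.
  V = {[P]}: π^{-1}(V) = {P} ∉ τ ✗.
  V = {[O=S], [P]}: π^{-1}(V) = {O, P, S} ∉ τ ✗.
  V = {[Q]}: π^{-1}(V) = {Q} ∉ τ ✗.
  V = {[O=S], [Q]}: π^{-1}(V) = {O, Q, S} ∉ τ ✗.
  V = {[P], [Q]}: π^{-1}(V) = {P, Q} ∉ τ ✗.
  V = {[O=S], [P], [Q]}: π^{-1}(V) = {O, P, Q, S} ∉ τ ✗.
  V = {[R]}: π^{-1}(V) = {R} ∉ τ ✗.
  V = {[O=S], [R]}: π^{-1}(V) = {O, R, S} ∉ τ ✗.
  V = {[P], [R]}: π^{-1}(V) = {P, R} ∉ τ ✗.
  V = {[O=S], [P], [R]}: π^{-1}(V) = {O, P, R, S} ∉ τ ✗.
  V = {[Q], [R]}: π^{-1}(V) = {Q, R} ∈ τ ✓.
  V = {[O=S], [Q], [R]}: π^{-1}(V) = {O, Q, R, S} ∈ τ ✓.
  V = {[P], [Q], [R]}: π^{-1}(V) = {P, Q, R} ∉ τ ✗.
  V = {[O=S], [P], [Q], [R]}: π^{-1}(V) = {O, P, Q, R, S} ∈ τ ✓.
Open sets in the quotient: τ_Q = {{}, {[Q], [R]}, {[O=S], [Q], [R]}, {[O=S], [P], [Q], [R]}} (4 elements).


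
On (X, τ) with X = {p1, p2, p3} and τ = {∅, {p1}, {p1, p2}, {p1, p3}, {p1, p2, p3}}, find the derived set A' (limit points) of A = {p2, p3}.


A' = ∅

For each x ∈ X, list the open sets U ∈ τ with x ∈ U, then check whether U ∩ (A ∖ {x}) ≠ ∅ for every such U.
  x = p1: open {p1} ∋ x has {p1} ∩ (A ∖ {p1}) = ∅, so x is NOT a limit point.
  x = p2: open {p1, p2} ∋ x has {p1, p2} ∩ (A ∖ {p2}) = ∅, so x is NOT a limit point.
  x = p3: open {p1, p3} ∋ x has {p1, p3} ∩ (A ∖ {p3}) = ∅, so x is NOT a limit point.
Collecting: A' = ∅.


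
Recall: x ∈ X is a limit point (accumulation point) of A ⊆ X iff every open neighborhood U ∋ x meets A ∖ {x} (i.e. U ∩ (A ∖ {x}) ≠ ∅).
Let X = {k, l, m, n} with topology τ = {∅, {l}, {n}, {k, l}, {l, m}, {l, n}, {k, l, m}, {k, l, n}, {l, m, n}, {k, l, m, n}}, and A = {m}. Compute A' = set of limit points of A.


A' = ∅

For each x ∈ X, list the open sets U ∈ τ with x ∈ U, then check whether U ∩ (A ∖ {x}) ≠ ∅ for every such U.
  x = k: open {k, l} ∋ x has {k, l} ∩ (A ∖ {k}) = ∅, so x is NOT a limit point.
  x = l: open {l} ∋ x has {l} ∩ (A ∖ {l}) = ∅, so x is NOT a limit point.
  x = m: open {l, m} ∋ x has {l, m} ∩ (A ∖ {m}) = ∅, so x is NOT a limit point.
  x = n: open {n} ∋ x has {n} ∩ (A ∖ {n}) = ∅, so x is NOT a limit point.
Collecting: A' = ∅.


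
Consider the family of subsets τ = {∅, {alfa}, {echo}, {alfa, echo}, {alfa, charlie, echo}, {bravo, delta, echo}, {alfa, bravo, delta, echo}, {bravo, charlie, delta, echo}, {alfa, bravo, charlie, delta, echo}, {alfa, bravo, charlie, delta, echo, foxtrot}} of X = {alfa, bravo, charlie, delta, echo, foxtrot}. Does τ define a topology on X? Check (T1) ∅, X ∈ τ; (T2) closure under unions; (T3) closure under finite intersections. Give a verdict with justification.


τ is NOT a topology on X.

Axiom (T1): ∅ ∈ τ? Yes; X ∈ τ? Yes.
Axiom (T2/T3): check pairwise unions and intersections of members of τ.
Counterexample for (T3): {alfa, charlie, echo} ∩ {bravo, charlie, delta, echo} = {charlie, echo} ∉ τ. Therefore τ is NOT a topology.


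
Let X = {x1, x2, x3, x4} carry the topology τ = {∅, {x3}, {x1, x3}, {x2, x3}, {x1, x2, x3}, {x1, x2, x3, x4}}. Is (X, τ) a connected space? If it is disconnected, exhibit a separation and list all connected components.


(X, τ) is connected.

Find clopen sets (U ∈ τ with X ∖ U ∈ τ):
  U = ∅, X ∖ U = {x1, x2, x3, x4} — both open, so U is clopen.
  U = {x1, x2, x3, x4}, X ∖ U = ∅ — both open, so U is clopen.
Only trivial clopens (∅ and X) exist, so (X, τ) is connected.
Compute connected components by grouping points that agree on all clopens:
  component: {x1, x2, x3, x4}


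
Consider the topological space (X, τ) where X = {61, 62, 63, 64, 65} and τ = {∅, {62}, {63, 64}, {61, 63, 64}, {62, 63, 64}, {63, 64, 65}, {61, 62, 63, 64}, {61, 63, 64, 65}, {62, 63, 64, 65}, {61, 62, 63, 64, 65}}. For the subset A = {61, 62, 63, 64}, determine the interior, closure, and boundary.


int(A) = {61, 62, 63, 64}, cl(A) = {61, 62, 63, 64, 65}, ∂A = {65}.

Closed sets in (X, τ) are complements of opens:
  closed(X, τ) = {∅, {61}, {62}, {65}, {61, 62}, {61, 65}, {62, 65}, {61, 62, 65}, {61, 63, 64, 65}, {61, 62, 63, 64, 65}}.
int(A) = ⋃ {U ∈ τ : U ⊆ A}. Opens contained in A: ∅, {62}, {63, 64}, {61, 63, 64}, {62, 63, 64}, {61, 62, 63, 64}.
Taking the union of these: int(A) = {61, 62, 63, 64}.
cl(A) = ⋂ {C closed : A ⊆ C}. Closed sets containing A: {61, 62, 63, 64, 65}.
Intersecting these: cl(A) = {61, 62, 63, 64, 65}.
∂A = cl(A) ∖ int(A) = {61, 62, 63, 64, 65} ∖ {61, 62, 63, 64} = {65}.


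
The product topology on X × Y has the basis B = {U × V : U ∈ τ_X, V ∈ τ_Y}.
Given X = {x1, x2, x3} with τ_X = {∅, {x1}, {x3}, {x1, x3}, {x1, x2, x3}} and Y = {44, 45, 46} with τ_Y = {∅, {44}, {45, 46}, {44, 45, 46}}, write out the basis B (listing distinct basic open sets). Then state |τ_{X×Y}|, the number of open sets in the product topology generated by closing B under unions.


Basis B = {∅ × ∅, {x1} × {44}, {x3} × {44}, {x1, x3} × {44}, {x1} × {45, 46}, {x3} × {45, 46}, {x1} × {44, 45, 46}, {x1, x2, x3} × {44}, {x3} × {44, 45, 46}, {x1, x3} × {45, 46}, {x1, x3} × {44, 45, 46}, {x1, x2, x3} × {45, 46}, {x1, x2, x3} × {44, 45, 46}}; |τ_{X×Y}| = 25.

Enumerate products U × V with U ∈ τ_X, V ∈ τ_Y (deduplicated):
  ∅ × ∅ = {} (∅)
  {x1} × {44} = {(x1,44)}
  {x3} × {44} = {(x3,44)}
  {x1, x3} × {44} = {(x1,44), (x3,44)}
  {x1} × {45, 46} = {(x1,45), (x1,46)}
  {x3} × {45, 46} = {(x3,45), (x3,46)}
  {x1} × {44, 45, 46} = {(x1,44), (x1,45), (x1,46)}
  {x1, x2, x3} × {44} = {(x1,44), (x2,44), (x3,44)}
  {x3} × {44, 45, 46} = {(x3,44), (x3,45), (x3,46)}
  {x1, x3} × {45, 46} = {(x1,45), (x1,46), (x3,45), (x3,46)}
  {x1, x3} × {44, 45, 46} = {(x1,44), (x1,45), (x1,46), (x3,44), (x3,45), (x3,46)}
  {x1, x2, x3} × {45, 46} = {(x1,45), (x1,46), (x2,45), (x2,46), (x3,45), (x3,46)}
  {x1, x2, x3} × {44, 45, 46} = {(x1,44), (x1,45), (x1,46), (x2,44), (x2,45), (x2,46), (x3,44), (x3,45), (x3,46)}
These 13 distinct sets form the basis B.
Close under arbitrary unions to get τ_{X×Y}; counting gives |τ_{X×Y}| = 25.


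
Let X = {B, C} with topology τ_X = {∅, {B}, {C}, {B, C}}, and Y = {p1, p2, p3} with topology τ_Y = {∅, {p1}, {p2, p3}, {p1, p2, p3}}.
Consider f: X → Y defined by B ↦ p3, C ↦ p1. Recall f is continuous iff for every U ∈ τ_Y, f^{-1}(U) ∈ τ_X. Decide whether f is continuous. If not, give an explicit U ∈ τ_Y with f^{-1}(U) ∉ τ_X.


f IS continuous.

Compute f^{-1}(U) for each U ∈ τ_Y:
  U = ∅: f^{-1}(U) = ∅ ∈ τ_X ✓.
  U = {p1}: f^{-1}(U) = {C} ∈ τ_X ✓.
  U = {p2, p3}: f^{-1}(U) = {B} ∈ τ_X ✓.
  U = {p1, p2, p3}: f^{-1}(U) = {B, C} ∈ τ_X ✓.
Every preimage lies in τ_X, so f IS continuous.


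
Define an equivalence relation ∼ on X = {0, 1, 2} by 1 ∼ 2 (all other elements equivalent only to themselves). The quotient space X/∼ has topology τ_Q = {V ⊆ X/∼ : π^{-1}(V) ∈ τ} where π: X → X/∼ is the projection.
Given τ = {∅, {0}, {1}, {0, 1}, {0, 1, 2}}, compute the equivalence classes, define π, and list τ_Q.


X/∼ = {[0], [1=2]}; |τ_Q| = 3.

Equivalence classes: [0], [1=2].
Quotient map π: X → X/∼ sends 0 ↦ [0], 1 ↦ [1=2], 2 ↦ [1=2].
For each subset V ⊆ X/∼, compute π^{-1}(V) ⊆ X and check whether π^{-1}(V) ∈ τ. V is open in τ_Q iff π^{-1}(V) ∈ τ.
  V = {}: π^{-1}(V) = ∅ ∈ τ ✓.
  V = {[0]}: π^{-1}(V) = {0} ∈ τ ✓.
  V = {[1=2]}: π^{-1}(V) = {1, 2} ∉ τ ✗.
  V = {[0], [1=2]}: π^{-1}(V) = {0, 1, 2} ∈ τ ✓.
Open sets in the quotient: τ_Q = {{}, {[0]}, {[0], [1=2]}} (3 elements).


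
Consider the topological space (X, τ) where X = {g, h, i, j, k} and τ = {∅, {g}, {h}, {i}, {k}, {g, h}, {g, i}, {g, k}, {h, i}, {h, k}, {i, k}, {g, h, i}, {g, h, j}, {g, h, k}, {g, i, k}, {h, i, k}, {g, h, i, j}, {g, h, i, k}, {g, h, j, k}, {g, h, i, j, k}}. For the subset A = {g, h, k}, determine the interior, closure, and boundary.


int(A) = {g, h, k}, cl(A) = {g, h, j, k}, ∂A = {j}.

Closed sets in (X, τ) are complements of opens:
  closed(X, τ) = {∅, {i}, {j}, {k}, {g, j}, {h, j}, {i, j}, {i, k}, {j, k}, {g, h, j}, {g, i, j}, {g, j, k}, {h, i, j}, {h, j, k}, {i, j, k}, {g, h, i, j}, {g, h, j, k}, {g, i, j, k}, {h, i, j, k}, {g, h, i, j, k}}.
int(A) = ⋃ {U ∈ τ : U ⊆ A}. Opens contained in A: ∅, {g}, {h}, {k}, {g, h}, {g, k}, {h, k}, {g, h, k}.
Taking the union of these: int(A) = {g, h, k}.
cl(A) = ⋂ {C closed : A ⊆ C}. Closed sets containing A: {g, h, j, k}, {g, h, i, j, k}.
Intersecting these: cl(A) = {g, h, j, k}.
∂A = cl(A) ∖ int(A) = {g, h, j, k} ∖ {g, h, k} = {j}.


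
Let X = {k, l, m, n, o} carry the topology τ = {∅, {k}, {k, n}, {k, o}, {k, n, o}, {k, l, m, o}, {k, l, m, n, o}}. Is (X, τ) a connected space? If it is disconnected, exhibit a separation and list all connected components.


(X, τ) is connected.

Find clopen sets (U ∈ τ with X ∖ U ∈ τ):
  U = ∅, X ∖ U = {k, l, m, n, o} — both open, so U is clopen.
  U = {k, l, m, n, o}, X ∖ U = ∅ — both open, so U is clopen.
Only trivial clopens (∅ and X) exist, so (X, τ) is connected.
Compute connected components by grouping points that agree on all clopens:
  component: {k, l, m, n, o}


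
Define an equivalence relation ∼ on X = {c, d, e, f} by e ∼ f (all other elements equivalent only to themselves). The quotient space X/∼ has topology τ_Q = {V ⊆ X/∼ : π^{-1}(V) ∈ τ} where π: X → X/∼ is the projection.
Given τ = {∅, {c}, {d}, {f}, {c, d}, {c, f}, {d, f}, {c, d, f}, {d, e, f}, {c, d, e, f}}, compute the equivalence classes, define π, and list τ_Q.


X/∼ = {[c], [d], [e=f]}; |τ_Q| = 6.

Equivalence classes: [c], [d], [e=f].
Quotient map π: X → X/∼ sends c ↦ [c], d ↦ [d], e ↦ [e=f], f ↦ [e=f].
For each subset V ⊆ X/∼, compute π^{-1}(V) ⊆ X and check whether π^{-1}(V) ∈ τ. V is open in τ_Q iff π^{-1}(V) ∈ τ.
  V = {}: π^{-1}(V) = ∅ ∈ τ ✓.
  V = {[c]}: π^{-1}(V) = {c} ∈ τ ✓.
  V = {[d]}: π^{-1}(V) = {d} ∈ τ ✓.
  V = {[c], [d]}: π^{-1}(V) = {c, d} ∈ τ ✓.
  V = {[e=f]}: π^{-1}(V) = {e, f} ∉ τ ✗.
  V = {[c], [e=f]}: π^{-1}(V) = {c, e, f} ∉ τ ✗.
  V = {[d], [e=f]}: π^{-1}(V) = {d, e, f} ∈ τ ✓.
  V = {[c], [d], [e=f]}: π^{-1}(V) = {c, d, e, f} ∈ τ ✓.
Open sets in the quotient: τ_Q = {{}, {[c]}, {[d]}, {[c], [d]}, {[d], [e=f]}, {[c], [d], [e=f]}} (6 elements).


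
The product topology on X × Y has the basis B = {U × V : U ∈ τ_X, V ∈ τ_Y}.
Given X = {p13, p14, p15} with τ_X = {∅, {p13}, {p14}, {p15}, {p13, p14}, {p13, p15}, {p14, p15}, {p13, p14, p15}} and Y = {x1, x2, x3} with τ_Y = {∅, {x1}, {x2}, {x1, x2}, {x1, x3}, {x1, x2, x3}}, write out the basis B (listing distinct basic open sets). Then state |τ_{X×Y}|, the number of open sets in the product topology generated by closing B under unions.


Basis B = {∅ × ∅, {p13} × {x1}, {p13} × {x2}, {p14} × {x1}, {p14} × {x2}, {p15} × {x1}, {p15} × {x2}, {p13} × {x1, x2}, {p13} × {x1, x3}, {p13, p14} × {x1}, {p13, p15} × {x1}, {p13, p14} × {x2}, {p13, p15} × {x2}, {p14} × {x1, x2}, {p14} × {x1, x3}, {p14, p15} × {x1}, {p14, p15} × {x2}, {p15} × {x1, x2}, {p15} × {x1, x3}, {p13} × {x1, x2, x3}, {p13, p14, p15} × {x1}, {p13, p14, p15} × {x2}, {p14} × {x1, x2, x3}, {p15} × {x1, x2, x3}, {p13, p14} × {x1, x2}, {p13, p15} × {x1, x2}, {p13, p14} × {x1, x3}, {p13, p15} × {x1, x3}, {p14, p15} × {x1, x2}, {p14, p15} × {x1, x3}, {p13, p14} × {x1, x2, x3}, {p13, p15} × {x1, x2, x3}, {p13, p14, p15} × {x1, x2}, {p13, p14, p15} × {x1, x3}, {p14, p15} × {x1, x2, x3}, {p13, p14, p15} × {x1, x2, x3}}; |τ_{X×Y}| = 216.

Enumerate products U × V with U ∈ τ_X, V ∈ τ_Y (deduplicated):
  ∅ × ∅ = {} (∅)
  {p13} × {x1} = {(p13,x1)}
  {p13} × {x2} = {(p13,x2)}
  {p14} × {x1} = {(p14,x1)}
  {p14} × {x2} = {(p14,x2)}
  {p15} × {x1} = {(p15,x1)}
  {p15} × {x2} = {(p15,x2)}
  {p13} × {x1, x2} = {(p13,x1), (p13,x2)}
  {p13} × {x1, x3} = {(p13,x1), (p13,x3)}
  {p13, p14} × {x1} = {(p13,x1), (p14,x1)}
  {p13, p15} × {x1} = {(p13,x1), (p15,x1)}
  {p13, p14} × {x2} = {(p13,x2), (p14,x2)}
  {p13, p15} × {x2} = {(p13,x2), (p15,x2)}
  {p14} × {x1, x2} = {(p14,x1), (p14,x2)}
  {p14} × {x1, x3} = {(p14,x1), (p14,x3)}
  {p14, p15} × {x1} = {(p14,x1), (p15,x1)}
  {p14, p15} × {x2} = {(p14,x2), (p15,x2)}
  {p15} × {x1, x2} = {(p15,x1), (p15,x2)}
  {p15} × {x1, x3} = {(p15,x1), (p15,x3)}
  {p13} × {x1, x2, x3} = {(p13,x1), (p13,x2), (p13,x3)}
  {p13, p14, p15} × {x1} = {(p13,x1), (p14,x1), (p15,x1)}
  {p13, p14, p15} × {x2} = {(p13,x2), (p14,x2), (p15,x2)}
  {p14} × {x1, x2, x3} = {(p14,x1), (p14,x2), (p14,x3)}
  {p15} × {x1, x2, x3} = {(p15,x1), (p15,x2), (p15,x3)}
  {p13, p14} × {x1, x2} = {(p13,x1), (p13,x2), (p14,x1), (p14,x2)}
  {p13, p15} × {x1, x2} = {(p13,x1), (p13,x2), (p15,x1), (p15,x2)}
  {p13, p14} × {x1, x3} = {(p13,x1), (p13,x3), (p14,x1), (p14,x3)}
  {p13, p15} × {x1, x3} = {(p13,x1), (p13,x3), (p15,x1), (p15,x3)}
  {p14, p15} × {x1, x2} = {(p14,x1), (p14,x2), (p15,x1), (p15,x2)}
  {p14, p15} × {x1, x3} = {(p14,x1), (p14,x3), (p15,x1), (p15,x3)}
  {p13, p14} × {x1, x2, x3} = {(p13,x1), (p13,x2), (p13,x3), (p14,x1), (p14,x2), (p14,x3)}
  {p13, p15} × {x1, x2, x3} = {(p13,x1), (p13,x2), (p13,x3), (p15,x1), (p15,x2), (p15,x3)}
  {p13, p14, p15} × {x1, x2} = {(p13,x1), (p13,x2), (p14,x1), (p14,x2), (p15,x1), (p15,x2)}
  {p13, p14, p15} × {x1, x3} = {(p13,x1), (p13,x3), (p14,x1), (p14,x3), (p15,x1), (p15,x3)}
  {p14, p15} × {x1, x2, x3} = {(p14,x1), (p14,x2), (p14,x3), (p15,x1), (p15,x2), (p15,x3)}
  {p13, p14, p15} × {x1, x2, x3} = {(p13,x1), (p13,x2), (p13,x3), (p14,x1), (p14,x2), (p14,x3), (p15,x1), (p15,x2), (p15,x3)}
These 36 distinct sets form the basis B.
Close under arbitrary unions to get τ_{X×Y}; counting gives |τ_{X×Y}| = 216.


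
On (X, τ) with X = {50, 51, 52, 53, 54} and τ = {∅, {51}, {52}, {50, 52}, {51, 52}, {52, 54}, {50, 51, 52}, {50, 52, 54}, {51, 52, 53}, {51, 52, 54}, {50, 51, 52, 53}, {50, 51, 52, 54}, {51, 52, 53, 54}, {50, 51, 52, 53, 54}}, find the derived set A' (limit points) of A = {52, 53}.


A' = {50, 53, 54}

For each x ∈ X, list the open sets U ∈ τ with x ∈ U, then check whether U ∩ (A ∖ {x}) ≠ ∅ for every such U.
  x = 50: opens ∋ x are {50, 52}, {50, 51, 52}, {50, 52, 54}, {50, 51, 52, 53}, {50, 51, 52, 54}, {50, 51, 52, 53, 54}; each meets A ∖ {50}, so x IS a limit point.
  x = 51: open {51} ∋ x has {51} ∩ (A ∖ {51}) = ∅, so x is NOT a limit point.
  x = 52: open {52} ∋ x has {52} ∩ (A ∖ {52}) = ∅, so x is NOT a limit point.
  x = 53: opens ∋ x are {51, 52, 53}, {50, 51, 52, 53}, {51, 52, 53, 54}, {50, 51, 52, 53, 54}; each meets A ∖ {53}, so x IS a limit point.
  x = 54: opens ∋ x are {52, 54}, {50, 52, 54}, {51, 52, 54}, {50, 51, 52, 54}, {51, 52, 53, 54}, {50, 51, 52, 53, 54}; each meets A ∖ {54}, so x IS a limit point.
Collecting: A' = {50, 53, 54}.


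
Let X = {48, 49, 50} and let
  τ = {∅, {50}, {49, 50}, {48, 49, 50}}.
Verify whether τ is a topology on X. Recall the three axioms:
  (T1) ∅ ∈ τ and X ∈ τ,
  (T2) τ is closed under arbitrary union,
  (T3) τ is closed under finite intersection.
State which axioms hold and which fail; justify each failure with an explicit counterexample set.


τ IS a topology on X.

Axiom (T1): ∅ ∈ τ? Yes; X ∈ τ? Yes.
Axiom (T2/T3): check pairwise unions and intersections of members of τ.
All pairwise intersections and unions checked — each lies in τ. Therefore τ satisfies (T1), (T2), (T3): it IS a topology on X.


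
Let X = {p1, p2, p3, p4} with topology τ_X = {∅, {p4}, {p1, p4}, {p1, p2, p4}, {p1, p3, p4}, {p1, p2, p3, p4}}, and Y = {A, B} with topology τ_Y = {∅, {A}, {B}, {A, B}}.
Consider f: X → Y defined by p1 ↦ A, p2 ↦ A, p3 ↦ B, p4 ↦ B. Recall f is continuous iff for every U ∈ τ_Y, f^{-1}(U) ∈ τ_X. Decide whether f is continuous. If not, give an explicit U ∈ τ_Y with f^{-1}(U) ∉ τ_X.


f is NOT continuous.

Compute f^{-1}(U) for each U ∈ τ_Y:
  U = ∅: f^{-1}(U) = ∅ ∈ τ_X ✓.
  U = {A}: f^{-1}(U) = {p1, p2} ∉ τ_X ✗.
  U = {B}: f^{-1}(U) = {p3, p4} ∉ τ_X ✗.
  U = {A, B}: f^{-1}(U) = {p1, p2, p3, p4} ∈ τ_X ✓.
Found U = {A} with f^{-1}(U) = {p1, p2} not in τ_X. Therefore f is NOT continuous.


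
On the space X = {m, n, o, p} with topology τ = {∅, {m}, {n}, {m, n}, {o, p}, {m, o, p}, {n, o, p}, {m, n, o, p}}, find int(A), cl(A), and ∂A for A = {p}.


int(A) = ∅, cl(A) = {o, p}, ∂A = {o, p}.

Closed sets in (X, τ) are complements of opens:
  closed(X, τ) = {∅, {m}, {n}, {m, n}, {o, p}, {m, o, p}, {n, o, p}, {m, n, o, p}}.
int(A) = ⋃ {U ∈ τ : U ⊆ A}. Opens contained in A: ∅.
Taking the union of these: int(A) = ∅.
cl(A) = ⋂ {C closed : A ⊆ C}. Closed sets containing A: {o, p}, {m, o, p}, {n, o, p}, {m, n, o, p}.
Intersecting these: cl(A) = {o, p}.
∂A = cl(A) ∖ int(A) = {o, p} ∖ ∅ = {o, p}.


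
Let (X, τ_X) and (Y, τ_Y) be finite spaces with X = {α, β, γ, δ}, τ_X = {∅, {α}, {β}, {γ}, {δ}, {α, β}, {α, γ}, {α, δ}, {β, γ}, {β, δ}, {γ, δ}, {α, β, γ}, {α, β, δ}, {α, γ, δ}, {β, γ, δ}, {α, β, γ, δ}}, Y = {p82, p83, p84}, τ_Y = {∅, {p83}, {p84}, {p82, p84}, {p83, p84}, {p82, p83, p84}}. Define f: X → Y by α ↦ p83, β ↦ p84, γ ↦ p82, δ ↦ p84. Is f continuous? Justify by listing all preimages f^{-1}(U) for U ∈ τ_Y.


f IS continuous.

Compute f^{-1}(U) for each U ∈ τ_Y:
  U = ∅: f^{-1}(U) = ∅ ∈ τ_X ✓.
  U = {p83}: f^{-1}(U) = {α} ∈ τ_X ✓.
  U = {p84}: f^{-1}(U) = {β, δ} ∈ τ_X ✓.
  U = {p82, p84}: f^{-1}(U) = {β, γ, δ} ∈ τ_X ✓.
  U = {p83, p84}: f^{-1}(U) = {α, β, δ} ∈ τ_X ✓.
  U = {p82, p83, p84}: f^{-1}(U) = {α, β, γ, δ} ∈ τ_X ✓.
Every preimage lies in τ_X, so f IS continuous.
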